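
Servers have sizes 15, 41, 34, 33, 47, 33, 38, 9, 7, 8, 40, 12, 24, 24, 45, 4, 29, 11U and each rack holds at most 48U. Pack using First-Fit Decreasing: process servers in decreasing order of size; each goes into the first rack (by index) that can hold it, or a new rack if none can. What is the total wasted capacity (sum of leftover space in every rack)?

Sorted descending: 47, 45, 41, 40, 38, 34, 33, 33, 29, 24, 24, 15, 12, 11, 9, 8, 7, 4.
rack 1: place 47U, 1U left
rack 2: place 45U, 3U left
rack 3: place 41U, 7U left
rack 4: place 40U, 8U left
rack 5: place 38U, 10U left
rack 6: place 34U, 14U left
rack 7: place 33U, 15U left
rack 8: place 33U, 15U left
rack 9: place 29U, 19U left
rack 10: place 24U, 24U left
rack 10: place 24U, 0U left
rack 7: place 15U, 0U left
rack 6: place 12U, 2U left
rack 8: place 11U, 4U left
rack 5: place 9U, 1U left
rack 4: place 8U, 0U left
rack 3: place 7U, 0U left
rack 8: place 4U, 0U left
10 racks × 48U = 480U; used 454U; unused 26U.

26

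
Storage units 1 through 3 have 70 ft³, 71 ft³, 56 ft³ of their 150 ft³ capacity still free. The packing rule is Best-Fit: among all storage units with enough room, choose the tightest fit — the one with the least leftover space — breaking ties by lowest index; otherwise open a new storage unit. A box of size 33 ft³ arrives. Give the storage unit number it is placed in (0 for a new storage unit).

3

Storage units with room: storage unit 1 (70 ft³), storage unit 2 (71 ft³), storage unit 3 (56 ft³).
Tightest fit is storage unit 3 with 56 ft³ free.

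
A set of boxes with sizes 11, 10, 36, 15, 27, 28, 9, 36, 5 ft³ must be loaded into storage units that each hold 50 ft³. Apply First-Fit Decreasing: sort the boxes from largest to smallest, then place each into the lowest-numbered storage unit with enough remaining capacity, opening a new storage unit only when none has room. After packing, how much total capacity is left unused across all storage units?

Sorted descending: 36, 36, 28, 27, 15, 11, 10, 9, 5.
Put 36 ft³ in storage unit 1; 14 ft³ remain.
Put 36 ft³ in storage unit 2; 14 ft³ remain.
Put 28 ft³ in storage unit 3; 22 ft³ remain.
Put 27 ft³ in storage unit 4; 23 ft³ remain.
Put 15 ft³ in storage unit 3; 7 ft³ remain.
Put 11 ft³ in storage unit 1; 3 ft³ remain.
Put 10 ft³ in storage unit 2; 4 ft³ remain.
Put 9 ft³ in storage unit 4; 14 ft³ remain.
Put 5 ft³ in storage unit 3; 2 ft³ remain.
4 storage units × 50 ft³ = 200 ft³; used 177 ft³; unused 23 ft³.

23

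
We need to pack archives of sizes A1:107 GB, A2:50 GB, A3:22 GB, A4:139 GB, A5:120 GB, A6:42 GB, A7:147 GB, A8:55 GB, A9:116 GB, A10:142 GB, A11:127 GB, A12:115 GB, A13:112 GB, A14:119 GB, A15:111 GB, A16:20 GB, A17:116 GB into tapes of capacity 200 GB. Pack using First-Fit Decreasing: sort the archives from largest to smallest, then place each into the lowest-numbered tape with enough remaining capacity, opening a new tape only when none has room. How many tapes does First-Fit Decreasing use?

12

Sorted descending: 147, 142, 139, 127, 120, 119, 116, 116, 115, 112, 111, 107, 55, 50, 42, 22, 20.
147 GB → tape 1 (remaining 53 GB)
142 GB → tape 2 (remaining 58 GB)
139 GB → tape 3 (remaining 61 GB)
127 GB → tape 4 (remaining 73 GB)
120 GB → tape 5 (remaining 80 GB)
119 GB → tape 6 (remaining 81 GB)
116 GB → tape 7 (remaining 84 GB)
116 GB → tape 8 (remaining 84 GB)
115 GB → tape 9 (remaining 85 GB)
112 GB → tape 10 (remaining 88 GB)
111 GB → tape 11 (remaining 89 GB)
107 GB → tape 12 (remaining 93 GB)
55 GB → tape 2 (remaining 3 GB)
50 GB → tape 1 (remaining 3 GB)
42 GB → tape 3 (remaining 19 GB)
22 GB → tape 4 (remaining 51 GB)
20 GB → tape 4 (remaining 31 GB)
Final tapes: [147,50] [142,55] [139,42] [127,22,20] [120] [119] [116] [116] [115] [112] [111] [107].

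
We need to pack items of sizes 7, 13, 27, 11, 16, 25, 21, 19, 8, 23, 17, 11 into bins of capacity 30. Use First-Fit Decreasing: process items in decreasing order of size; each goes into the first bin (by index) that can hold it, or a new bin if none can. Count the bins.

7 bins

Sorted descending: 27, 25, 23, 21, 19, 17, 16, 13, 11, 11, 8, 7.
27 → bin 1 (remaining 3)
25 → bin 2 (remaining 5)
23 → bin 3 (remaining 7)
21 → bin 4 (remaining 9)
19 → bin 5 (remaining 11)
17 → bin 6 (remaining 13)
16 → bin 7 (remaining 14)
13 → bin 6 (remaining 0)
11 → bin 5 (remaining 0)
11 → bin 7 (remaining 3)
8 → bin 4 (remaining 1)
7 → bin 3 (remaining 0)
Final bins: [27] [25] [23,7] [21,8] [19,11] [17,13] [16,11].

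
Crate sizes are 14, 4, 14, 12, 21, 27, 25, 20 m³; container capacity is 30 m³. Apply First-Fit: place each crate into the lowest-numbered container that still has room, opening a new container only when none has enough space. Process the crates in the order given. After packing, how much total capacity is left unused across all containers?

container 1: place 14 m³, 16 m³ left
container 1: place 4 m³, 12 m³ left
container 2: place 14 m³, 16 m³ left
container 1: place 12 m³, 0 m³ left
container 3: place 21 m³, 9 m³ left
container 4: place 27 m³, 3 m³ left
container 5: place 25 m³, 5 m³ left
container 6: place 20 m³, 10 m³ left
6 containers × 30 m³ = 180 m³; used 137 m³; unused 43 m³.

43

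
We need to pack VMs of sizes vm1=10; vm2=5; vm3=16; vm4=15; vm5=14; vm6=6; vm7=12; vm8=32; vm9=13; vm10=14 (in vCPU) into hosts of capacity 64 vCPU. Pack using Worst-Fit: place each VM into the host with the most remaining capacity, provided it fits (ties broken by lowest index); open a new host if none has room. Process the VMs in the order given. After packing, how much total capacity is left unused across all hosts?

host 1: place vm1 (10 vCPU), 54 vCPU left
host 1: place vm2 (5 vCPU), 49 vCPU left
host 1: place vm3 (16 vCPU), 33 vCPU left
host 1: place vm4 (15 vCPU), 18 vCPU left
host 1: place vm5 (14 vCPU), 4 vCPU left
host 2: place vm6 (6 vCPU), 58 vCPU left
host 2: place vm7 (12 vCPU), 46 vCPU left
host 2: place vm8 (32 vCPU), 14 vCPU left
host 2: place vm9 (13 vCPU), 1 vCPU left
host 3: place vm10 (14 vCPU), 50 vCPU left
3 hosts × 64 vCPU = 192 vCPU; used 137 vCPU; unused 55 vCPU.

55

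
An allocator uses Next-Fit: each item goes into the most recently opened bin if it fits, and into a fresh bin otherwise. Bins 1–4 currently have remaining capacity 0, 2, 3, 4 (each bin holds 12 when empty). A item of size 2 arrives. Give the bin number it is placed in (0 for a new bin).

4

Next-Fit only looks at bin 4, which has 4 free.
2 fits there.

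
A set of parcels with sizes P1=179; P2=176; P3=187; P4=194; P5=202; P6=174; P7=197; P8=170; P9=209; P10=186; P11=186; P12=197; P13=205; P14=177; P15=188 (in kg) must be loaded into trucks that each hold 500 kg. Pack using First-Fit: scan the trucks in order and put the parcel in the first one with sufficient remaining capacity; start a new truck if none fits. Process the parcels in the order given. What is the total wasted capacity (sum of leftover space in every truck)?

Put P1 (179 kg) in truck 1; 321 kg remain.
Put P2 (176 kg) in truck 1; 145 kg remain.
Put P3 (187 kg) in truck 2; 313 kg remain.
Put P4 (194 kg) in truck 2; 119 kg remain.
Put P5 (202 kg) in truck 3; 298 kg remain.
Put P6 (174 kg) in truck 3; 124 kg remain.
Put P7 (197 kg) in truck 4; 303 kg remain.
Put P8 (170 kg) in truck 4; 133 kg remain.
Put P9 (209 kg) in truck 5; 291 kg remain.
Put P10 (186 kg) in truck 5; 105 kg remain.
Put P11 (186 kg) in truck 6; 314 kg remain.
Put P12 (197 kg) in truck 6; 117 kg remain.
Put P13 (205 kg) in truck 7; 295 kg remain.
Put P14 (177 kg) in truck 7; 118 kg remain.
Put P15 (188 kg) in truck 8; 312 kg remain.
8 trucks × 500 kg = 4000 kg; used 2827 kg; unused 1173 kg.

1173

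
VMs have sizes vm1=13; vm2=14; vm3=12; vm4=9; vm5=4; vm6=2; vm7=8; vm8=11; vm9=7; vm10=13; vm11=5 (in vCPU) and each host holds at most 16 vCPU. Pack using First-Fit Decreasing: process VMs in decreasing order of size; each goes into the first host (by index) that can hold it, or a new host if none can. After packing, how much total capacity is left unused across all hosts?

Sorted descending: 14, 13, 13, 12, 11, 9, 8, 7, 5, 4, 2.
host 1: place 14 vCPU, 2 vCPU left
host 2: place 13 vCPU, 3 vCPU left
host 3: place 13 vCPU, 3 vCPU left
host 4: place 12 vCPU, 4 vCPU left
host 5: place 11 vCPU, 5 vCPU left
host 6: place 9 vCPU, 7 vCPU left
host 7: place 8 vCPU, 8 vCPU left
host 6: place 7 vCPU, 0 vCPU left
host 5: place 5 vCPU, 0 vCPU left
host 4: place 4 vCPU, 0 vCPU left
host 1: place 2 vCPU, 0 vCPU left
7 hosts × 16 vCPU = 112 vCPU; used 98 vCPU; unused 14 vCPU.

14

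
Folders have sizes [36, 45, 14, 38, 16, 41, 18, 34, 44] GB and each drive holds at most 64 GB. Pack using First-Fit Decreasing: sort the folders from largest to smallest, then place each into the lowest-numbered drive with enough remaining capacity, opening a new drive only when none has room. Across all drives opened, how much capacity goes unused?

Sorted descending: 45, 44, 41, 38, 36, 34, 18, 16, 14.
45 GB → drive 1 (remaining 19 GB)
44 GB → drive 2 (remaining 20 GB)
41 GB → drive 3 (remaining 23 GB)
38 GB → drive 4 (remaining 26 GB)
36 GB → drive 5 (remaining 28 GB)
34 GB → drive 6 (remaining 30 GB)
18 GB → drive 1 (remaining 1 GB)
16 GB → drive 2 (remaining 4 GB)
14 GB → drive 3 (remaining 9 GB)
6 drives × 64 GB = 384 GB; used 286 GB; unused 98 GB.

98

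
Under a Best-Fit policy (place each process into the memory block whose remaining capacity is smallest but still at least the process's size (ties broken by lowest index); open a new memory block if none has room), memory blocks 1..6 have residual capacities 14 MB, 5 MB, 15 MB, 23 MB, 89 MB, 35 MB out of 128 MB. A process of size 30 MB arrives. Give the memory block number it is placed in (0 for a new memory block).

6

Memory blocks with room: memory block 5 (89 MB), memory block 6 (35 MB).
Tightest fit is memory block 6 with 35 MB free.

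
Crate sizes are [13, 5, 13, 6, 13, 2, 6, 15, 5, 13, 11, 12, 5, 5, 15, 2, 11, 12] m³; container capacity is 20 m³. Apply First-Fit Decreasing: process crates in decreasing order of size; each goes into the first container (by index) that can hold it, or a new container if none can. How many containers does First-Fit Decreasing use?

Sorted descending: 15, 15, 13, 13, 13, 13, 12, 12, 11, 11, 6, 6, 5, 5, 5, 5, 2, 2.
Put 15 m³ in container 1; 5 m³ remain.
Put 15 m³ in container 2; 5 m³ remain.
Put 13 m³ in container 3; 7 m³ remain.
Put 13 m³ in container 4; 7 m³ remain.
Put 13 m³ in container 5; 7 m³ remain.
Put 13 m³ in container 6; 7 m³ remain.
Put 12 m³ in container 7; 8 m³ remain.
Put 12 m³ in container 8; 8 m³ remain.
Put 11 m³ in container 9; 9 m³ remain.
Put 11 m³ in container 10; 9 m³ remain.
Put 6 m³ in container 3; 1 m³ remain.
Put 6 m³ in container 4; 1 m³ remain.
Put 5 m³ in container 1; 0 m³ remain.
Put 5 m³ in container 2; 0 m³ remain.
Put 5 m³ in container 5; 2 m³ remain.
Put 5 m³ in container 6; 2 m³ remain.
Put 2 m³ in container 5; 0 m³ remain.
Put 2 m³ in container 6; 0 m³ remain.

10 containers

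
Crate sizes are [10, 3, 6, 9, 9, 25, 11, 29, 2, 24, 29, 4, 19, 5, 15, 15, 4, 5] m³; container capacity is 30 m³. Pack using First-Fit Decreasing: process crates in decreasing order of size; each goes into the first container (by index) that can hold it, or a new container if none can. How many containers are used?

Sorted descending: 29, 29, 25, 24, 19, 15, 15, 11, 10, 9, 9, 6, 5, 5, 4, 4, 3, 2.
29 m³ → container 1 (remaining 1 m³)
29 m³ → container 2 (remaining 1 m³)
25 m³ → container 3 (remaining 5 m³)
24 m³ → container 4 (remaining 6 m³)
19 m³ → container 5 (remaining 11 m³)
15 m³ → container 6 (remaining 15 m³)
15 m³ → container 6 (remaining 0 m³)
11 m³ → container 5 (remaining 0 m³)
10 m³ → container 7 (remaining 20 m³)
9 m³ → container 7 (remaining 11 m³)
9 m³ → container 7 (remaining 2 m³)
6 m³ → container 4 (remaining 0 m³)
5 m³ → container 3 (remaining 0 m³)
5 m³ → container 8 (remaining 25 m³)
4 m³ → container 8 (remaining 21 m³)
4 m³ → container 8 (remaining 17 m³)
3 m³ → container 8 (remaining 14 m³)
2 m³ → container 7 (remaining 0 m³)
Final containers: [29] [29] [25,5] [24,6] [19,11] [15,15] [10,9,9,2] [5,4,4,3].

8 containers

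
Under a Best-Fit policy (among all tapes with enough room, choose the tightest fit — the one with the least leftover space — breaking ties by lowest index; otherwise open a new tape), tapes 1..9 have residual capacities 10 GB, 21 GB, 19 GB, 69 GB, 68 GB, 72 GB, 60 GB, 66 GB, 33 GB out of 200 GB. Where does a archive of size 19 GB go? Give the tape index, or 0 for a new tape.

Tapes with room: tape 2 (21 GB), tape 3 (19 GB), tape 4 (69 GB), tape 5 (68 GB), tape 6 (72 GB), tape 7 (60 GB), tape 8 (66 GB), tape 9 (33 GB).
Tightest fit is tape 3 with 19 GB free.

3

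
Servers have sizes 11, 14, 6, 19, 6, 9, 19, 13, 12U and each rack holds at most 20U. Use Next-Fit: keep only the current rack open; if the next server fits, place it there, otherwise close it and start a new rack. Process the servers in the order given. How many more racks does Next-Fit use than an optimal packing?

Next-Fit: [11] [14,6] [19] [6,9] [19] [13] [12] → 7 racks.
Total size 109U; any packing needs at least ⌈109/20⌉ = 6 racks.
An optimal packing achieves that bound: [19] [19] [14,6] [13,6] [12] [11,9] → 6 racks.
Excess: 7 − 6 = 1.

1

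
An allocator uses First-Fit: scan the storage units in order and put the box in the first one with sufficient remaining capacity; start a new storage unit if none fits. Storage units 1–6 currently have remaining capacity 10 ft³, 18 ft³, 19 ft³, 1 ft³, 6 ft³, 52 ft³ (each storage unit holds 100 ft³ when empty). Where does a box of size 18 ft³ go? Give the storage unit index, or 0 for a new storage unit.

2

Storage units with room: storage unit 2 (18 ft³), storage unit 3 (19 ft³), storage unit 6 (52 ft³).
The first with room is storage unit 2.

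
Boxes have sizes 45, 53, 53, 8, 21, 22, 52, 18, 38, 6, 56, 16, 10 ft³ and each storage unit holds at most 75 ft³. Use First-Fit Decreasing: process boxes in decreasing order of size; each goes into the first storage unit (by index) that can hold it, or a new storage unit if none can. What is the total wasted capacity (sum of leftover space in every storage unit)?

Sorted descending: 56, 53, 53, 52, 45, 38, 22, 21, 18, 16, 10, 8, 6.
56 ft³ → storage unit 1 (remaining 19 ft³)
53 ft³ → storage unit 2 (remaining 22 ft³)
53 ft³ → storage unit 3 (remaining 22 ft³)
52 ft³ → storage unit 4 (remaining 23 ft³)
45 ft³ → storage unit 5 (remaining 30 ft³)
38 ft³ → storage unit 6 (remaining 37 ft³)
22 ft³ → storage unit 2 (remaining 0 ft³)
21 ft³ → storage unit 3 (remaining 1 ft³)
18 ft³ → storage unit 1 (remaining 1 ft³)
16 ft³ → storage unit 4 (remaining 7 ft³)
10 ft³ → storage unit 5 (remaining 20 ft³)
8 ft³ → storage unit 5 (remaining 12 ft³)
6 ft³ → storage unit 4 (remaining 1 ft³)
6 storage units × 75 ft³ = 450 ft³; used 398 ft³; unused 52 ft³.

52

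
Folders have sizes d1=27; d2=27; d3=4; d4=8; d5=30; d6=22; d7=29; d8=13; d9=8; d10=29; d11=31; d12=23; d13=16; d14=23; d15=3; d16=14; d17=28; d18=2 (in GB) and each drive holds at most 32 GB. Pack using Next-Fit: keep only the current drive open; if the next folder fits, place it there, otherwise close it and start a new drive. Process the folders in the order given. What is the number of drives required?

Put d1 (27 GB) in drive 1; 5 GB remain.
Put d2 (27 GB) in drive 2; 5 GB remain.
Put d3 (4 GB) in drive 2; 1 GB remain.
Put d4 (8 GB) in drive 3; 24 GB remain.
Put d5 (30 GB) in drive 4; 2 GB remain.
Put d6 (22 GB) in drive 5; 10 GB remain.
Put d7 (29 GB) in drive 6; 3 GB remain.
Put d8 (13 GB) in drive 7; 19 GB remain.
Put d9 (8 GB) in drive 7; 11 GB remain.
Put d10 (29 GB) in drive 8; 3 GB remain.
Put d11 (31 GB) in drive 9; 1 GB remain.
Put d12 (23 GB) in drive 10; 9 GB remain.
Put d13 (16 GB) in drive 11; 16 GB remain.
Put d14 (23 GB) in drive 12; 9 GB remain.
Put d15 (3 GB) in drive 12; 6 GB remain.
Put d16 (14 GB) in drive 13; 18 GB remain.
Put d17 (28 GB) in drive 14; 4 GB remain.
Put d18 (2 GB) in drive 14; 2 GB remain.

14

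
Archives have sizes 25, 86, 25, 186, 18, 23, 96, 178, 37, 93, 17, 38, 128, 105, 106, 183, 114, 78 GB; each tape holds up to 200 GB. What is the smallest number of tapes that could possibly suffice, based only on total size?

Total size = 25 + 86 + 25 + 186 + 18 + 23 + 96 + 178 + 37 + 93 + 17 + 38 + 128 + 105 + 106 + 183 + 114 + 78 = 1536 GB.
⌈1536 / 200⌉ = 8.

8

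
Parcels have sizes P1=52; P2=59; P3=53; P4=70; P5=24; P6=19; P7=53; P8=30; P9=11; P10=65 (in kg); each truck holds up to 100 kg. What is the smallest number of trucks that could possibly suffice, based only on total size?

Total size = 52 + 59 + 53 + 70 + 24 + 19 + 53 + 30 + 11 + 65 = 436 kg.
⌈436 / 100⌉ = 5.

5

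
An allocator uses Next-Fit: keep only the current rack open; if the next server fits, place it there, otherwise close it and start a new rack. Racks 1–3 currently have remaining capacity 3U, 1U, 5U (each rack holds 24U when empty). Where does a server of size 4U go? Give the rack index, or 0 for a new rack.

Next-Fit only looks at rack 3, which has 5U free.
4U fits there.

3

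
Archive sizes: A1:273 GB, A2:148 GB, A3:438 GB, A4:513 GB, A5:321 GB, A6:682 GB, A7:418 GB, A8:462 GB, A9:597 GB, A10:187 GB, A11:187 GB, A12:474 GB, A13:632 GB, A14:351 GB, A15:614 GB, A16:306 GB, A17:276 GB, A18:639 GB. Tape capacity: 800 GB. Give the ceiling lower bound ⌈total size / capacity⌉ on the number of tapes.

Total size = 273 + 148 + 438 + 513 + 321 + 682 + 418 + 462 + 597 + 187 + 187 + 474 + 632 + 351 + 614 + 306 + 276 + 639 = 7518 GB.
⌈7518 / 800⌉ = 10.

10 tapes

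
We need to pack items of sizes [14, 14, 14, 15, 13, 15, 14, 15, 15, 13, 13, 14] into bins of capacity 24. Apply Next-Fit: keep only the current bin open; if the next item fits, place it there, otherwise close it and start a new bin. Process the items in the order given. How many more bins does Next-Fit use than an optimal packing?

0

Next-Fit: [14] [14] [14] [15] [13] [15] [14] [15] [15] [13] [13] [14] → 12 bins.
12 items exceed 12 (half the capacity), and no two of those can share a bin, so at least 12 bins are needed.
So 12 is already optimal.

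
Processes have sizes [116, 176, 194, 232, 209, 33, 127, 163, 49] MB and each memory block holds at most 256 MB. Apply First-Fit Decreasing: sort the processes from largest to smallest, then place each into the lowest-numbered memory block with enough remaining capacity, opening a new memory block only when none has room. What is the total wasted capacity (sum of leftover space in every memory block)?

Sorted descending: 232, 209, 194, 176, 163, 127, 116, 49, 33.
232 MB → memory block 1 (remaining 24 MB)
209 MB → memory block 2 (remaining 47 MB)
194 MB → memory block 3 (remaining 62 MB)
176 MB → memory block 4 (remaining 80 MB)
163 MB → memory block 5 (remaining 93 MB)
127 MB → memory block 6 (remaining 129 MB)
116 MB → memory block 6 (remaining 13 MB)
49 MB → memory block 3 (remaining 13 MB)
33 MB → memory block 2 (remaining 14 MB)
6 memory blocks × 256 MB = 1536 MB; used 1299 MB; unused 237 MB.

237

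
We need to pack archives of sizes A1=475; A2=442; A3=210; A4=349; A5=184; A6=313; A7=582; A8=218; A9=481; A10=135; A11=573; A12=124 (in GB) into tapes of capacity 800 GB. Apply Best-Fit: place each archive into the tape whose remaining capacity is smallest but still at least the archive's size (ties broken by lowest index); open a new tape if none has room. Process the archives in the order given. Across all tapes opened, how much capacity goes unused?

Put A1 (475 GB) in tape 1; 325 GB remain.
Put A2 (442 GB) in tape 2; 358 GB remain.
Put A3 (210 GB) in tape 1; 115 GB remain.
Put A4 (349 GB) in tape 2; 9 GB remain.
Put A5 (184 GB) in tape 3; 616 GB remain.
Put A6 (313 GB) in tape 3; 303 GB remain.
Put A7 (582 GB) in tape 4; 218 GB remain.
Put A8 (218 GB) in tape 4; 0 GB remain.
Put A9 (481 GB) in tape 5; 319 GB remain.
Put A10 (135 GB) in tape 3; 168 GB remain.
Put A11 (573 GB) in tape 6; 227 GB remain.
Put A12 (124 GB) in tape 3; 44 GB remain.
6 tapes × 800 GB = 4800 GB; used 4086 GB; unused 714 GB.

714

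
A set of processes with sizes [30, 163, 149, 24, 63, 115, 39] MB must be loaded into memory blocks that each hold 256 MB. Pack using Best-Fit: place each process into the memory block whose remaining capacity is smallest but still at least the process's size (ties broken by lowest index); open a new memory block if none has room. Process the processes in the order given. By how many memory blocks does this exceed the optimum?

0

Best-Fit: [30,163,24,39] [149,63] [115] → 3 memory blocks.
Total size 583 MB; any packing needs at least ⌈583/256⌉ = 3 memory blocks.
So 3 is already optimal.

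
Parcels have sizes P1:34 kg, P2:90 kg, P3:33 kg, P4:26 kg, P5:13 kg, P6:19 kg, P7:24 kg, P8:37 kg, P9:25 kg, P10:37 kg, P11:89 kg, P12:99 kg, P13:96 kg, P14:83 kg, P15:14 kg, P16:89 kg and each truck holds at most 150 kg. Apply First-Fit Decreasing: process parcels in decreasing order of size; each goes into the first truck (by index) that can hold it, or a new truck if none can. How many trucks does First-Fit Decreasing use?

Sorted descending: 99, 96, 90, 89, 89, 83, 37, 37, 34, 33, 26, 25, 24, 19, 14, 13.
99 kg → truck 1 (remaining 51 kg)
96 kg → truck 2 (remaining 54 kg)
90 kg → truck 3 (remaining 60 kg)
89 kg → truck 4 (remaining 61 kg)
89 kg → truck 5 (remaining 61 kg)
83 kg → truck 6 (remaining 67 kg)
37 kg → truck 1 (remaining 14 kg)
37 kg → truck 2 (remaining 17 kg)
34 kg → truck 3 (remaining 26 kg)
33 kg → truck 4 (remaining 28 kg)
26 kg → truck 3 (remaining 0 kg)
25 kg → truck 4 (remaining 3 kg)
24 kg → truck 5 (remaining 37 kg)
19 kg → truck 5 (remaining 18 kg)
14 kg → truck 1 (remaining 0 kg)
13 kg → truck 2 (remaining 4 kg)
Final trucks: [99,37,14] [96,37,13] [90,34,26] [89,33,25] [89,24,19] [83].

6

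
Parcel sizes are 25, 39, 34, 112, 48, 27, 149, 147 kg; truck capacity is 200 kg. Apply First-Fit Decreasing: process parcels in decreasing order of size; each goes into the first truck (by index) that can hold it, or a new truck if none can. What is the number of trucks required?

3 trucks

Sorted descending: 149, 147, 112, 48, 39, 34, 27, 25.
149 kg → truck 1 (remaining 51 kg)
147 kg → truck 2 (remaining 53 kg)
112 kg → truck 3 (remaining 88 kg)
48 kg → truck 1 (remaining 3 kg)
39 kg → truck 2 (remaining 14 kg)
34 kg → truck 3 (remaining 54 kg)
27 kg → truck 3 (remaining 27 kg)
25 kg → truck 3 (remaining 2 kg)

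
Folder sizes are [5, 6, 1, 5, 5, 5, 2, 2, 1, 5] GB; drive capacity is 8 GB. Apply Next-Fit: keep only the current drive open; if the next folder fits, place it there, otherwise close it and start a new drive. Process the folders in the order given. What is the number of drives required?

drive 1: place 5 GB, 3 GB left
drive 2: place 6 GB, 2 GB left
drive 2: place 1 GB, 1 GB left
drive 3: place 5 GB, 3 GB left
drive 4: place 5 GB, 3 GB left
drive 5: place 5 GB, 3 GB left
drive 5: place 2 GB, 1 GB left
drive 6: place 2 GB, 6 GB left
drive 6: place 1 GB, 5 GB left
drive 6: place 5 GB, 0 GB left
Final drives: [5] [6,1] [5] [5] [5,2] [2,1,5].

6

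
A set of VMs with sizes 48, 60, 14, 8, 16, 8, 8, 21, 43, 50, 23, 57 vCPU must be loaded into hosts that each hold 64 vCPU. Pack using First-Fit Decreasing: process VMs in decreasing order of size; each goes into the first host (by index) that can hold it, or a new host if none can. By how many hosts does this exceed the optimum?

0

First-Fit Decreasing: [60] [57] [50,14] [48,16] [43,21] [23,8,8,8] → 6 hosts.
Total size 356 vCPU; any packing needs at least ⌈356/64⌉ = 6 hosts.
So 6 is already optimal.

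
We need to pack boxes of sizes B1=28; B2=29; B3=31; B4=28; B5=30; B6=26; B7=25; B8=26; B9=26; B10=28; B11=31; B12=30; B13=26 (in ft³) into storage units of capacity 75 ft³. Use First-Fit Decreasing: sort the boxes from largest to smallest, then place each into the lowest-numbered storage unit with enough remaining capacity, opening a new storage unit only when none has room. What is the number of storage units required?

7

Sorted descending: 31, 31, 30, 30, 29, 28, 28, 28, 26, 26, 26, 26, 25.
Put 31 ft³ in storage unit 1; 44 ft³ remain.
Put 31 ft³ in storage unit 1; 13 ft³ remain.
Put 30 ft³ in storage unit 2; 45 ft³ remain.
Put 30 ft³ in storage unit 2; 15 ft³ remain.
Put 29 ft³ in storage unit 3; 46 ft³ remain.
Put 28 ft³ in storage unit 3; 18 ft³ remain.
Put 28 ft³ in storage unit 4; 47 ft³ remain.
Put 28 ft³ in storage unit 4; 19 ft³ remain.
Put 26 ft³ in storage unit 5; 49 ft³ remain.
Put 26 ft³ in storage unit 5; 23 ft³ remain.
Put 26 ft³ in storage unit 6; 49 ft³ remain.
Put 26 ft³ in storage unit 6; 23 ft³ remain.
Put 25 ft³ in storage unit 7; 50 ft³ remain.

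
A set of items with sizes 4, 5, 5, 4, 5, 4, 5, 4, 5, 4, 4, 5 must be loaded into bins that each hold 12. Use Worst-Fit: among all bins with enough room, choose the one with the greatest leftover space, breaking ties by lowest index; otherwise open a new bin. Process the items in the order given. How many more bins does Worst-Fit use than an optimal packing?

1

Worst-Fit: [4,5] [5,4] [5,4] [5,4] [5,4] [4,5] → 6 bins.
Total size 54; any packing needs at least ⌈54/12⌉ = 5 bins.
An optimal packing achieves that bound: [5,5] [5,5] [5,5] [4,4,4] [4,4,4] → 5 bins.
Excess: 6 − 5 = 1.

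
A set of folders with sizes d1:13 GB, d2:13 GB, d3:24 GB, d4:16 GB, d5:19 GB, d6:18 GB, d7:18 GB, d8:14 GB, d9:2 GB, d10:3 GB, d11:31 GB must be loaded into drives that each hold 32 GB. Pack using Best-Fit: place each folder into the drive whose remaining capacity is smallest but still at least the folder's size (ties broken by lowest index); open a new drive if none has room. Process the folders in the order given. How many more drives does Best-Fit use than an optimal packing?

Best-Fit: [13,13,2,3] [24] [16] [19] [18,14] [18] [31] → 7 drives.
Total size 171 GB; any packing needs at least ⌈171/32⌉ = 6 drives.
An optimal packing achieves that bound: [31] [24,3,2] [19,13] [18,14] [18,13] [16] → 6 drives.
Excess: 7 − 6 = 1.

1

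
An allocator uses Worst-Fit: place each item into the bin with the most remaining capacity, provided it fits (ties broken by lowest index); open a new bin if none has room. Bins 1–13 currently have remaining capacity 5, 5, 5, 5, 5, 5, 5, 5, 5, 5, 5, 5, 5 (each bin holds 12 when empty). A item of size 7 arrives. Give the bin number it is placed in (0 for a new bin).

0

No bin has ≥ 7 free, so a new bin is opened.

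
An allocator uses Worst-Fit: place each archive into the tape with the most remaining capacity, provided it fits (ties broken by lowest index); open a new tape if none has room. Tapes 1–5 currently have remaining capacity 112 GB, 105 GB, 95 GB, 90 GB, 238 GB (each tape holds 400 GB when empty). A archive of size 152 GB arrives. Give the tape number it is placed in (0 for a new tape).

5

Tapes with room: tape 5 (238 GB).
Most room is tape 5 with 238 GB free.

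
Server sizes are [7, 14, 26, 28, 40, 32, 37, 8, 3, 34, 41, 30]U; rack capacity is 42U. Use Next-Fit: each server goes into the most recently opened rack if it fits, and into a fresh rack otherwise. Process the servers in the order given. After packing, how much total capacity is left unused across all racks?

Put 7U in rack 1; 35U remain.
Put 14U in rack 1; 21U remain.
Put 26U in rack 2; 16U remain.
Put 28U in rack 3; 14U remain.
Put 40U in rack 4; 2U remain.
Put 32U in rack 5; 10U remain.
Put 37U in rack 6; 5U remain.
Put 8U in rack 7; 34U remain.
Put 3U in rack 7; 31U remain.
Put 34U in rack 8; 8U remain.
Put 41U in rack 9; 1U remain.
Put 30U in rack 10; 12U remain.
10 racks × 42U = 420U; used 300U; unused 120U.

120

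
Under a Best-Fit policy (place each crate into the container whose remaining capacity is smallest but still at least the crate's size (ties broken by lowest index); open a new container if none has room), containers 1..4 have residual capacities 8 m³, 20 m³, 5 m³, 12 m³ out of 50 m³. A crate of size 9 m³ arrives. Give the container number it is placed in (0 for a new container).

Containers with room: container 2 (20 m³), container 4 (12 m³).
Tightest fit is container 4 with 12 m³ free.

4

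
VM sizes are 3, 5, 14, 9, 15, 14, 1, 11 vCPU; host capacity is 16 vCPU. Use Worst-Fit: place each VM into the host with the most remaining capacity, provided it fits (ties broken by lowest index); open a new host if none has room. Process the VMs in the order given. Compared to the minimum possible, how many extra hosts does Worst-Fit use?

1

Worst-Fit: [3,5,1] [14] [9] [15] [14] [11] → 6 hosts.
Total size 72 vCPU; any packing needs at least ⌈72/16⌉ = 5 hosts.
An optimal packing achieves that bound: [15,1] [14] [14] [11,5] [9,3] → 5 hosts.
Excess: 6 − 5 = 1.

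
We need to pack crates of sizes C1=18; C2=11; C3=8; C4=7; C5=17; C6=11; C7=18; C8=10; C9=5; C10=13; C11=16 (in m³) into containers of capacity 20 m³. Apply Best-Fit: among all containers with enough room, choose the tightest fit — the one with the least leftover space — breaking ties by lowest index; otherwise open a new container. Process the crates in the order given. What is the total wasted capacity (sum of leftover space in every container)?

Put C1 (18 m³) in container 1; 2 m³ remain.
Put C2 (11 m³) in container 2; 9 m³ remain.
Put C3 (8 m³) in container 2; 1 m³ remain.
Put C4 (7 m³) in container 3; 13 m³ remain.
Put C5 (17 m³) in container 4; 3 m³ remain.
Put C6 (11 m³) in container 3; 2 m³ remain.
Put C7 (18 m³) in container 5; 2 m³ remain.
Put C8 (10 m³) in container 6; 10 m³ remain.
Put C9 (5 m³) in container 6; 5 m³ remain.
Put C10 (13 m³) in container 7; 7 m³ remain.
Put C11 (16 m³) in container 8; 4 m³ remain.
8 containers × 20 m³ = 160 m³; used 134 m³; unused 26 m³.

26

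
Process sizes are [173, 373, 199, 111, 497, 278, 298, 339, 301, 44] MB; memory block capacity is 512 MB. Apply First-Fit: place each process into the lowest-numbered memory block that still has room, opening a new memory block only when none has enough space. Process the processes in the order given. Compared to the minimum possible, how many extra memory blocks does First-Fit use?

First-Fit: [173,199,111] [373,44] [497] [278] [298] [339] [301] → 7 memory blocks.
Total size 2613 MB; any packing needs at least ⌈2613/512⌉ = 6 memory blocks.
An optimal packing achieves that bound: [497] [373,111] [339,173] [301,199] [298,44] [278] → 6 memory blocks.
Excess: 7 − 6 = 1.

1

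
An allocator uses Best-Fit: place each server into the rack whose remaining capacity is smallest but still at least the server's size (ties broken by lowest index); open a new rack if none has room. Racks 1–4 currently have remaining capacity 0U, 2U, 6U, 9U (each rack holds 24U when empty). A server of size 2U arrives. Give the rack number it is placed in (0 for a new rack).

Racks with room: rack 2 (2U), rack 3 (6U), rack 4 (9U).
Tightest fit is rack 2 with 2U free.

2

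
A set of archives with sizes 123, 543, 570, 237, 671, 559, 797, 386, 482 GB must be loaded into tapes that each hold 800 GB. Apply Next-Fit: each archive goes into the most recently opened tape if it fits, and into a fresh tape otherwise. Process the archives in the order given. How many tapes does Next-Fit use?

8 tapes

123 GB → tape 1 (remaining 677 GB)
543 GB → tape 1 (remaining 134 GB)
570 GB → tape 2 (remaining 230 GB)
237 GB → tape 3 (remaining 563 GB)
671 GB → tape 4 (remaining 129 GB)
559 GB → tape 5 (remaining 241 GB)
797 GB → tape 6 (remaining 3 GB)
386 GB → tape 7 (remaining 414 GB)
482 GB → tape 8 (remaining 318 GB)
Final tapes: [123,543] [570] [237] [671] [559] [797] [386] [482].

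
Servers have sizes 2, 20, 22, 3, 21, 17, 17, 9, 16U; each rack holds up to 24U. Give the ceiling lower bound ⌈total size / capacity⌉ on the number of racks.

Total size = 2 + 20 + 22 + 3 + 21 + 17 + 17 + 9 + 16 = 127U.
⌈127 / 24⌉ = 6.

6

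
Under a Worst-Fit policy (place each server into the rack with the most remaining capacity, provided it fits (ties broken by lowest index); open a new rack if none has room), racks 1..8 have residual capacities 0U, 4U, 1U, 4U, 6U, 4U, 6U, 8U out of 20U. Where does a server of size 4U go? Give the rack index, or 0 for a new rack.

8

Racks with room: rack 2 (4U), rack 4 (4U), rack 5 (6U), rack 6 (4U), rack 7 (6U), rack 8 (8U).
Most room is rack 8 with 8U free.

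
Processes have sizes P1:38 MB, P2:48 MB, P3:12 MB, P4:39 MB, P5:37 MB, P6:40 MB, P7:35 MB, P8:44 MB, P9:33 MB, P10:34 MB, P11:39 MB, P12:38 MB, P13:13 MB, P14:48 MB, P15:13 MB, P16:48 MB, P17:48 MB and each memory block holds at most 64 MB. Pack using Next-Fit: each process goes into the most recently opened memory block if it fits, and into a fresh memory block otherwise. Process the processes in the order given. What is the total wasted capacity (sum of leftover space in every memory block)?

P1 (38 MB) → memory block 1 (remaining 26 MB)
P2 (48 MB) → memory block 2 (remaining 16 MB)
P3 (12 MB) → memory block 2 (remaining 4 MB)
P4 (39 MB) → memory block 3 (remaining 25 MB)
P5 (37 MB) → memory block 4 (remaining 27 MB)
P6 (40 MB) → memory block 5 (remaining 24 MB)
P7 (35 MB) → memory block 6 (remaining 29 MB)
P8 (44 MB) → memory block 7 (remaining 20 MB)
P9 (33 MB) → memory block 8 (remaining 31 MB)
P10 (34 MB) → memory block 9 (remaining 30 MB)
P11 (39 MB) → memory block 10 (remaining 25 MB)
P12 (38 MB) → memory block 11 (remaining 26 MB)
P13 (13 MB) → memory block 11 (remaining 13 MB)
P14 (48 MB) → memory block 12 (remaining 16 MB)
P15 (13 MB) → memory block 12 (remaining 3 MB)
P16 (48 MB) → memory block 13 (remaining 16 MB)
P17 (48 MB) → memory block 14 (remaining 16 MB)
14 memory blocks × 64 MB = 896 MB; used 607 MB; unused 289 MB.

289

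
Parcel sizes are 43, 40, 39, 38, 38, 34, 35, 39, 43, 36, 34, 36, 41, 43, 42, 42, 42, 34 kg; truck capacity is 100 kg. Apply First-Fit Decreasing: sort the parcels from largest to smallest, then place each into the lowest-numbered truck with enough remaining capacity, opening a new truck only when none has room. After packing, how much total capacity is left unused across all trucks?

201

Sorted descending: 43, 43, 43, 42, 42, 42, 41, 40, 39, 39, 38, 38, 36, 36, 35, 34, 34, 34.
43 kg → truck 1 (remaining 57 kg)
43 kg → truck 1 (remaining 14 kg)
43 kg → truck 2 (remaining 57 kg)
42 kg → truck 2 (remaining 15 kg)
42 kg → truck 3 (remaining 58 kg)
42 kg → truck 3 (remaining 16 kg)
41 kg → truck 4 (remaining 59 kg)
40 kg → truck 4 (remaining 19 kg)
39 kg → truck 5 (remaining 61 kg)
39 kg → truck 5 (remaining 22 kg)
38 kg → truck 6 (remaining 62 kg)
38 kg → truck 6 (remaining 24 kg)
36 kg → truck 7 (remaining 64 kg)
36 kg → truck 7 (remaining 28 kg)
35 kg → truck 8 (remaining 65 kg)
34 kg → truck 8 (remaining 31 kg)
34 kg → truck 9 (remaining 66 kg)
34 kg → truck 9 (remaining 32 kg)
9 trucks × 100 kg = 900 kg; used 699 kg; unused 201 kg.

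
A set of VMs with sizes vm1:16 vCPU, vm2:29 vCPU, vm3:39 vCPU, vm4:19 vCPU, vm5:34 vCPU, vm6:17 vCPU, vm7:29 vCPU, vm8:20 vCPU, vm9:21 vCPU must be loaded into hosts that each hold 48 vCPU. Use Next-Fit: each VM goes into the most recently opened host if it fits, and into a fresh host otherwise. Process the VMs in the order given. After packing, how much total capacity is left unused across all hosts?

64

host 1: place vm1 (16 vCPU), 32 vCPU left
host 1: place vm2 (29 vCPU), 3 vCPU left
host 2: place vm3 (39 vCPU), 9 vCPU left
host 3: place vm4 (19 vCPU), 29 vCPU left
host 4: place vm5 (34 vCPU), 14 vCPU left
host 5: place vm6 (17 vCPU), 31 vCPU left
host 5: place vm7 (29 vCPU), 2 vCPU left
host 6: place vm8 (20 vCPU), 28 vCPU left
host 6: place vm9 (21 vCPU), 7 vCPU left
6 hosts × 48 vCPU = 288 vCPU; used 224 vCPU; unused 64 vCPU.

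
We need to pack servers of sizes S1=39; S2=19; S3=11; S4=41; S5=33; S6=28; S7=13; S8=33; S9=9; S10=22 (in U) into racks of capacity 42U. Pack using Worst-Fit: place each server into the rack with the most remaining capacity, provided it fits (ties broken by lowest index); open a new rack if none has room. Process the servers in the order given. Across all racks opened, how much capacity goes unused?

46

rack 1: place S1 (39U), 3U left
rack 2: place S2 (19U), 23U left
rack 2: place S3 (11U), 12U left
rack 3: place S4 (41U), 1U left
rack 4: place S5 (33U), 9U left
rack 5: place S6 (28U), 14U left
rack 5: place S7 (13U), 1U left
rack 6: place S8 (33U), 9U left
rack 2: place S9 (9U), 3U left
rack 7: place S10 (22U), 20U left
7 racks × 42U = 294U; used 248U; unused 46U.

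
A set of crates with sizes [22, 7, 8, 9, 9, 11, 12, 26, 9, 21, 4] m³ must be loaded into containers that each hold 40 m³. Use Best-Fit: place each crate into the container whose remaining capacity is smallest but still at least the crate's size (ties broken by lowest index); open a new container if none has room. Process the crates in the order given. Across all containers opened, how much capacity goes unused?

22

Put 22 m³ in container 1; 18 m³ remain.
Put 7 m³ in container 1; 11 m³ remain.
Put 8 m³ in container 1; 3 m³ remain.
Put 9 m³ in container 2; 31 m³ remain.
Put 9 m³ in container 2; 22 m³ remain.
Put 11 m³ in container 2; 11 m³ remain.
Put 12 m³ in container 3; 28 m³ remain.
Put 26 m³ in container 3; 2 m³ remain.
Put 9 m³ in container 2; 2 m³ remain.
Put 21 m³ in container 4; 19 m³ remain.
Put 4 m³ in container 4; 15 m³ remain.
4 containers × 40 m³ = 160 m³; used 138 m³; unused 22 m³.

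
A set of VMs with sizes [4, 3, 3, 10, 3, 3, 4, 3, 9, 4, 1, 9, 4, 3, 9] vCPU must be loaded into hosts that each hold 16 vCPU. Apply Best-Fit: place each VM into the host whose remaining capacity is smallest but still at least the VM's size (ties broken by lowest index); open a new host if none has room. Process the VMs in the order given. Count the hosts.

5

4 vCPU → host 1 (remaining 12 vCPU)
3 vCPU → host 1 (remaining 9 vCPU)
3 vCPU → host 1 (remaining 6 vCPU)
10 vCPU → host 2 (remaining 6 vCPU)
3 vCPU → host 1 (remaining 3 vCPU)
3 vCPU → host 1 (remaining 0 vCPU)
4 vCPU → host 2 (remaining 2 vCPU)
3 vCPU → host 3 (remaining 13 vCPU)
9 vCPU → host 3 (remaining 4 vCPU)
4 vCPU → host 3 (remaining 0 vCPU)
1 vCPU → host 2 (remaining 1 vCPU)
9 vCPU → host 4 (remaining 7 vCPU)
4 vCPU → host 4 (remaining 3 vCPU)
3 vCPU → host 4 (remaining 0 vCPU)
9 vCPU → host 5 (remaining 7 vCPU)
Final hosts: [4,3,3,3,3] [10,4,1] [3,9,4] [9,4,3] [9].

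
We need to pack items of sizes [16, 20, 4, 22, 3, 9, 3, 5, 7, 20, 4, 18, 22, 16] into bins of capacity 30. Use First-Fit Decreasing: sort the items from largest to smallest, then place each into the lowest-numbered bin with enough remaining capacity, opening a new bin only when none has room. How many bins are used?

Sorted descending: 22, 22, 20, 20, 18, 16, 16, 9, 7, 5, 4, 4, 3, 3.
Put 22 in bin 1; 8 remain.
Put 22 in bin 2; 8 remain.
Put 20 in bin 3; 10 remain.
Put 20 in bin 4; 10 remain.
Put 18 in bin 5; 12 remain.
Put 16 in bin 6; 14 remain.
Put 16 in bin 7; 14 remain.
Put 9 in bin 3; 1 remain.
Put 7 in bin 1; 1 remain.
Put 5 in bin 2; 3 remain.
Put 4 in bin 4; 6 remain.
Put 4 in bin 4; 2 remain.
Put 3 in bin 2; 0 remain.
Put 3 in bin 5; 9 remain.

7 bins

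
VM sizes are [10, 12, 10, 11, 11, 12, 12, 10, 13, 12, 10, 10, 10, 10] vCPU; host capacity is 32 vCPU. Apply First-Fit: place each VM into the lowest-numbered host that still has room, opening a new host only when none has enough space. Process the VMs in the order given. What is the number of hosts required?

Put 10 vCPU in host 1; 22 vCPU remain.
Put 12 vCPU in host 1; 10 vCPU remain.
Put 10 vCPU in host 1; 0 vCPU remain.
Put 11 vCPU in host 2; 21 vCPU remain.
Put 11 vCPU in host 2; 10 vCPU remain.
Put 12 vCPU in host 3; 20 vCPU remain.
Put 12 vCPU in host 3; 8 vCPU remain.
Put 10 vCPU in host 2; 0 vCPU remain.
Put 13 vCPU in host 4; 19 vCPU remain.
Put 12 vCPU in host 4; 7 vCPU remain.
Put 10 vCPU in host 5; 22 vCPU remain.
Put 10 vCPU in host 5; 12 vCPU remain.
Put 10 vCPU in host 5; 2 vCPU remain.
Put 10 vCPU in host 6; 22 vCPU remain.

6 hosts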